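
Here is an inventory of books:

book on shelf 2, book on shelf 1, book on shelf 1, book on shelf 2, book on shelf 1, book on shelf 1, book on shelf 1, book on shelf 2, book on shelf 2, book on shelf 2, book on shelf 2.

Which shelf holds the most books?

Counts by shelf: shelf 2→6, shelf 1→5.
The maximum is 6, held uniquely by shelf 2.

shelf 2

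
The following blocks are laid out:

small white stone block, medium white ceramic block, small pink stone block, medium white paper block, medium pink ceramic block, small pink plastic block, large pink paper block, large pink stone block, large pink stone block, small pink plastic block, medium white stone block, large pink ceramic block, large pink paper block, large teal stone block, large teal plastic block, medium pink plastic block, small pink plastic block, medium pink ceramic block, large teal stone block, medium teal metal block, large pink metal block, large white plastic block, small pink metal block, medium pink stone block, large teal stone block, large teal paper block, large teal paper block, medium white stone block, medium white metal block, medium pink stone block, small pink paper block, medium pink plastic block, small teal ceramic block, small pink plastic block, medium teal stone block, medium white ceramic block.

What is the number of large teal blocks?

6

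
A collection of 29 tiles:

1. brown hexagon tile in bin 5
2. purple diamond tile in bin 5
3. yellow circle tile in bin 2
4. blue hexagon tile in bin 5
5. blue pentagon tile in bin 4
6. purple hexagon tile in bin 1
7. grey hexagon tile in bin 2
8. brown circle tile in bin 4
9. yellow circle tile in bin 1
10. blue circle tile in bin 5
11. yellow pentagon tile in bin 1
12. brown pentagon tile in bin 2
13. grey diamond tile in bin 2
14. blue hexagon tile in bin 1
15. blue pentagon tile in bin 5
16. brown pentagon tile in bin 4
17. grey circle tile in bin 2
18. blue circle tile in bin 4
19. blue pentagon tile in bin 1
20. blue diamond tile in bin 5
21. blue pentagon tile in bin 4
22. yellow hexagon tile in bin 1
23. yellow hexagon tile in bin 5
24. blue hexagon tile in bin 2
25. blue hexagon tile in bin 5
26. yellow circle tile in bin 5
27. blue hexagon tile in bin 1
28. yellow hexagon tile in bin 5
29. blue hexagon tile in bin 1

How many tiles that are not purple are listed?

Total tiles: 29; with the excluded value: 2; remaining 29 − 2 = 27.

27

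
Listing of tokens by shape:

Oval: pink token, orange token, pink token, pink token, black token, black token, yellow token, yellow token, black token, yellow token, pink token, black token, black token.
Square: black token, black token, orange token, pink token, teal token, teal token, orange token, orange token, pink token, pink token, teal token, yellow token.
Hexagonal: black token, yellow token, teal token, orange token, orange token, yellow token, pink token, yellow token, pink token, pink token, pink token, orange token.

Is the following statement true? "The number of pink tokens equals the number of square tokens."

pink tokens: 11.
square tokens: 12.
The claim requires 11 = 12, which does not hold.

False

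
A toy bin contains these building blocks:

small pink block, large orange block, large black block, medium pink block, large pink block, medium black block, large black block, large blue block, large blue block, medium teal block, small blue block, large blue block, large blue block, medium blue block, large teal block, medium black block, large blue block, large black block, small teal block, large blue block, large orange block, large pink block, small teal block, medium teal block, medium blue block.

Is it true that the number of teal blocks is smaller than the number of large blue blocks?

|teal blocks| = 5.
|large blue blocks| = 6.
The claim requires 5 < 6, which holds.

True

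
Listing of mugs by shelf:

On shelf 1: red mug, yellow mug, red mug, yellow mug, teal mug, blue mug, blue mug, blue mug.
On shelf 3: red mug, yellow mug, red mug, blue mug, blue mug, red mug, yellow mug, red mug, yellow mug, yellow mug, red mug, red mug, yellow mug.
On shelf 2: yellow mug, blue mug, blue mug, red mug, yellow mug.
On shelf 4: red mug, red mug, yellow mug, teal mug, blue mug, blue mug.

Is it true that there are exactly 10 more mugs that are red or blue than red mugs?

|mugs that are red or blue| = 20.
|red mugs| = 11.
The claim requires 20 − 11 (= 9) to equal 10, which does not hold.

False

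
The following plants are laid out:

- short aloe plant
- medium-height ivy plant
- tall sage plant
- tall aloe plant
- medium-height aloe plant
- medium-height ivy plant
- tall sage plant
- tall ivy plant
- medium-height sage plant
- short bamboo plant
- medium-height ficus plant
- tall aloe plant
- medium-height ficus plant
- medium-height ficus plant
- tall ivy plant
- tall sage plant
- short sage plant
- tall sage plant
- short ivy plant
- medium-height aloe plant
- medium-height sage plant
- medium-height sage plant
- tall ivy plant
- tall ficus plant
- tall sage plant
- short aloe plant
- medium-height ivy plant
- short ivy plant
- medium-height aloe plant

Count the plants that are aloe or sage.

16

aloe: 7; sage: 9; together 7 + 9 = 16.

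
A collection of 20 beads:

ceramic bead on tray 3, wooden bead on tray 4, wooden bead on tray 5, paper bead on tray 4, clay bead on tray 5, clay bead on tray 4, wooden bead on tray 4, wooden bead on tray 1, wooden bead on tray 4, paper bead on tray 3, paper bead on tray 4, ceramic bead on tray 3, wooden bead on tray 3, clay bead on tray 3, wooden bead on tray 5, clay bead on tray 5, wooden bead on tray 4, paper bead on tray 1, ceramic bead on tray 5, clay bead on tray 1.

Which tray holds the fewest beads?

tray 1

Counts by tray: tray 4→7, tray 5→5, tray 3→5, tray 1→3.
The minimum is 3, held uniquely by tray 1.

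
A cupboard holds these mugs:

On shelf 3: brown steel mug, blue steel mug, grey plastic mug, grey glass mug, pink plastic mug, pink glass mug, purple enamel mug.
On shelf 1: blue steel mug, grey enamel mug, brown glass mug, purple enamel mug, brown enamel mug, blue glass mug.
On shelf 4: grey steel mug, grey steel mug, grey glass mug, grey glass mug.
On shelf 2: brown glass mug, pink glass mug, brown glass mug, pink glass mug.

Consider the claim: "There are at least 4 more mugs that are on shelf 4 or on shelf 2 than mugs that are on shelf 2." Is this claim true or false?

mugs on shelf 4 or on shelf 2: 8.
mugs on shelf 2: 4.
The claim requires 8 − 4 = 4 ≥ 4, which holds.

True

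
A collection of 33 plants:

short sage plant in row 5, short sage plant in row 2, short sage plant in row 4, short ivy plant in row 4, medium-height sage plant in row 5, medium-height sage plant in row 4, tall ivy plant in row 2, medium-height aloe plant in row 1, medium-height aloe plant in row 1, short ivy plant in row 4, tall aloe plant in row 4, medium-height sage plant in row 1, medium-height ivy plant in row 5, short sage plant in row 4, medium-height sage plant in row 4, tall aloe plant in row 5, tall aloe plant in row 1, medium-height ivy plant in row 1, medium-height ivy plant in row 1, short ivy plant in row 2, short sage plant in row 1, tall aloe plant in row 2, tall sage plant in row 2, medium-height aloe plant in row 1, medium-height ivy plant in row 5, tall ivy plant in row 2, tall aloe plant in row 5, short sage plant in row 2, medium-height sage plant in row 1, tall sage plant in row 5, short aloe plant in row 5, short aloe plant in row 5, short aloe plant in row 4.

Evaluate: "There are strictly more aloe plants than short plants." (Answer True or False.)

There are 11 aloe plants.
There are 12 short plants.
The claim requires 11 > 12, which does not hold.

False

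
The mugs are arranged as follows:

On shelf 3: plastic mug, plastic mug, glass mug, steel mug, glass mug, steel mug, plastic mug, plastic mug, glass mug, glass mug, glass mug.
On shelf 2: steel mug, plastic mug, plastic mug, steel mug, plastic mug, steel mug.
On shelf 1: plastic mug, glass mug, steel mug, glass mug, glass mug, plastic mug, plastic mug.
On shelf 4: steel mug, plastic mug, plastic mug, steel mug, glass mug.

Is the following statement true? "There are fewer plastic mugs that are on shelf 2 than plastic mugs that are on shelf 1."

|plastic mugs on shelf 2| = 3.
|plastic mugs on shelf 1| = 3.
The claim requires 3 < 3, which does not hold.

False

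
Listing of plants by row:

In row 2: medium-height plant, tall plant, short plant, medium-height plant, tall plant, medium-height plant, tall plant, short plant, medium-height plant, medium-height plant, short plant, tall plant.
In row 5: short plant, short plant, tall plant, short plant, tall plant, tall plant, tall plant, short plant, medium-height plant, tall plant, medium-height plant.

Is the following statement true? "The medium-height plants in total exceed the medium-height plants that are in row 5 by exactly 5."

|medium-height plants| = 7.
|medium-height plants in row 5| = 2.
The claim requires 7 − 2 (= 5) to equal 5, which holds.

True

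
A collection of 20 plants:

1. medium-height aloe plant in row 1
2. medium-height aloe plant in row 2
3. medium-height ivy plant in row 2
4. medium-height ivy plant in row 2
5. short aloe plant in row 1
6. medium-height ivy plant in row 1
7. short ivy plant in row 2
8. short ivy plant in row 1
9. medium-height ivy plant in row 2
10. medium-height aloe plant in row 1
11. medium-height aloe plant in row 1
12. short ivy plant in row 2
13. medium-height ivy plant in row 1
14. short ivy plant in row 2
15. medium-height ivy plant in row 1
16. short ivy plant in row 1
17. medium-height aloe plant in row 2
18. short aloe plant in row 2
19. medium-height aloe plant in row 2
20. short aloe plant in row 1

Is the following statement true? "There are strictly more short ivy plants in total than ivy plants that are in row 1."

|short ivy plants| = 5.
|ivy plants in row 1| = 5.
The claim requires 5 > 5, which does not hold.

False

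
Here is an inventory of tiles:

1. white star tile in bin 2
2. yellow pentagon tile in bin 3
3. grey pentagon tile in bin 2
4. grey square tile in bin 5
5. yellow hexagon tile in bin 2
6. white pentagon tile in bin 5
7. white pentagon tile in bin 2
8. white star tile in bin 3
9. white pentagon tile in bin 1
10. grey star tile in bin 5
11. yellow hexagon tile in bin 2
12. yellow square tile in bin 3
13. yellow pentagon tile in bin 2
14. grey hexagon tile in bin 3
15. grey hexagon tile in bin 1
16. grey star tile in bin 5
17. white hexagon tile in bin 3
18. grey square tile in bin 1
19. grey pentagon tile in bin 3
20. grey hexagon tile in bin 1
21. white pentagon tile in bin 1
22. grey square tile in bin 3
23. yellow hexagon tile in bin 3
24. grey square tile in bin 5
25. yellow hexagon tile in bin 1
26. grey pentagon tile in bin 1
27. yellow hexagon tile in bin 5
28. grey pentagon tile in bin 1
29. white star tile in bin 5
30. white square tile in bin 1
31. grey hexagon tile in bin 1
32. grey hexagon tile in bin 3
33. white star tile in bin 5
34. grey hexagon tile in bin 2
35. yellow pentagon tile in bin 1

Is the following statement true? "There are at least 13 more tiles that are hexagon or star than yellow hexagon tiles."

tiles that are hexagon or star: 18.
yellow hexagon tiles: 5.
The claim requires 18 − 5 = 13 ≥ 13, which holds.

True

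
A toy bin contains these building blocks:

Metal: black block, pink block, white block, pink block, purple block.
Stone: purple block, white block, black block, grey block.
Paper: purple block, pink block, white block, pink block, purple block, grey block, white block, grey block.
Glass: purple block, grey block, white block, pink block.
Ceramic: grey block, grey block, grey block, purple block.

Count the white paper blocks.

2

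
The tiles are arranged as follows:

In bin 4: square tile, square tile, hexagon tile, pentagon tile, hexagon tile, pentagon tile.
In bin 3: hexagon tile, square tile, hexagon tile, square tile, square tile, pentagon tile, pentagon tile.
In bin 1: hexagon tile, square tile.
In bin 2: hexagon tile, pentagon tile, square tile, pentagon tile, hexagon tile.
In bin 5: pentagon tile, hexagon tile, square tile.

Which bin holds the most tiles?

Counts by bin: bin 3→7, bin 4→6, bin 2→5, bin 5→3, bin 1→2.
The maximum is 7, held uniquely by bin 3.

bin 3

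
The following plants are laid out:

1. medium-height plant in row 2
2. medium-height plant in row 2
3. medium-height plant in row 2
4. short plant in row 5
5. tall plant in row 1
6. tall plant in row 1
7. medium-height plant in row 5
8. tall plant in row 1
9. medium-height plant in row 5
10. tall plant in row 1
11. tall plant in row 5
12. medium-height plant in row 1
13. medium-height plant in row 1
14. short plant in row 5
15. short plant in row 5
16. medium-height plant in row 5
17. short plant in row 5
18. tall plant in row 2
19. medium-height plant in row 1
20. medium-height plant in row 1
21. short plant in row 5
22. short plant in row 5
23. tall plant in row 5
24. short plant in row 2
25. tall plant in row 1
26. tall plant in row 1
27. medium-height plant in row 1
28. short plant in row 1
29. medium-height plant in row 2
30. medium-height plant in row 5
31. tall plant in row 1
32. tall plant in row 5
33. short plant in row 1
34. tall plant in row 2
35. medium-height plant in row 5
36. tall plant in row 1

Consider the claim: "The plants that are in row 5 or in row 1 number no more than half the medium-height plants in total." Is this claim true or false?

False

|plants in row 5 or in row 1| = 29.
|medium-height plants| = 14.
The claim requires 2 × 29 = 58 ≤ 14, which does not hold.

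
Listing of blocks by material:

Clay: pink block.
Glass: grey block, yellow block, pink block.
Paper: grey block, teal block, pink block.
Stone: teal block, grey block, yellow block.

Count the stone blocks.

3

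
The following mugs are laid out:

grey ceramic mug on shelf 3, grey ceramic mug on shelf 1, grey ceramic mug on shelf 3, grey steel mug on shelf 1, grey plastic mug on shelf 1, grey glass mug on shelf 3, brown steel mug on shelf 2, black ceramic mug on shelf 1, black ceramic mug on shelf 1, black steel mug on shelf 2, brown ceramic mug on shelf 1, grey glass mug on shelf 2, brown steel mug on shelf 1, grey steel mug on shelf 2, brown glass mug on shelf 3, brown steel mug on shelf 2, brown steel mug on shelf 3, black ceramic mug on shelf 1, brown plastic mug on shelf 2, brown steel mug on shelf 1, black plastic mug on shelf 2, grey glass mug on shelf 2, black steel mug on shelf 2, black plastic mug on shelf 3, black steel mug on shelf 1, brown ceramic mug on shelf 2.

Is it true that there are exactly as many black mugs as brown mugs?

There are 8 black mugs.
There are 9 brown mugs.
The claim requires 8 = 9, which does not hold.

False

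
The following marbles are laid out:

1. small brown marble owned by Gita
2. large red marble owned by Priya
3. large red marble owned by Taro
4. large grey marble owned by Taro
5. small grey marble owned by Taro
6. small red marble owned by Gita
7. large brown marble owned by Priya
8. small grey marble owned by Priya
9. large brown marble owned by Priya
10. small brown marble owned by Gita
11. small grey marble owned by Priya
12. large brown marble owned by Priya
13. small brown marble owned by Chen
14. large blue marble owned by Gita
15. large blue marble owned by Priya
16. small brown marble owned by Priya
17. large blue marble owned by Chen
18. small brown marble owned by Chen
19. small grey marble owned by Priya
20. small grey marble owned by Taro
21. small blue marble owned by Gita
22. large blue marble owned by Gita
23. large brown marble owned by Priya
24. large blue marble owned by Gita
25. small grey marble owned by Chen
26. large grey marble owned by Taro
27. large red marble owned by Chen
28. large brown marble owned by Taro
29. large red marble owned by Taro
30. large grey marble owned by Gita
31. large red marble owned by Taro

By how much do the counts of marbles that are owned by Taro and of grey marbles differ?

marbles owned by Taro: 8. grey marbles: 9.
|8 − 9| = 9 − 8 = 1.

1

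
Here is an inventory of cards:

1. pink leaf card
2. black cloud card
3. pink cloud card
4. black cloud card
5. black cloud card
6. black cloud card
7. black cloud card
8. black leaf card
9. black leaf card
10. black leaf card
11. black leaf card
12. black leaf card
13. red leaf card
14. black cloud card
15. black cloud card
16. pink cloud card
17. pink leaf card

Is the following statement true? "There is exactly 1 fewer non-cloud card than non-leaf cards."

|non-cloud cards| = 8.
|non-leaf cards| = 9.
The claim requires 9 − 8 (= 1) to equal 1, which holds.

True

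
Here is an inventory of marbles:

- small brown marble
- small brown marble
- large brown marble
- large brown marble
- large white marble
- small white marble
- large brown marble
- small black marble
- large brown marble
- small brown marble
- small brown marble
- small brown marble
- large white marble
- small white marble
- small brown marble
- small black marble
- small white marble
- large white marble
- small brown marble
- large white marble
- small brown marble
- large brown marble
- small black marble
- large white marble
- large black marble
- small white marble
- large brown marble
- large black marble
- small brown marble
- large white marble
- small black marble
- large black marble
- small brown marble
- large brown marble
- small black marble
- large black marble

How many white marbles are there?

10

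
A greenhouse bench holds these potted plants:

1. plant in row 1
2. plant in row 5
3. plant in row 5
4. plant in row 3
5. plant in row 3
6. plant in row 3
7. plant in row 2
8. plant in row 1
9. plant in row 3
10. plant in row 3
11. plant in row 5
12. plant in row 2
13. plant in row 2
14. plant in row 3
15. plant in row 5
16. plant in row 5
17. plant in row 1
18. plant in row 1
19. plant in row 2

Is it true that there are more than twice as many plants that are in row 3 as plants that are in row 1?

False

plants in row 3: 6.
plants in row 1: 4.
The claim requires 6 > 2 × 4 = 8, which does not hold.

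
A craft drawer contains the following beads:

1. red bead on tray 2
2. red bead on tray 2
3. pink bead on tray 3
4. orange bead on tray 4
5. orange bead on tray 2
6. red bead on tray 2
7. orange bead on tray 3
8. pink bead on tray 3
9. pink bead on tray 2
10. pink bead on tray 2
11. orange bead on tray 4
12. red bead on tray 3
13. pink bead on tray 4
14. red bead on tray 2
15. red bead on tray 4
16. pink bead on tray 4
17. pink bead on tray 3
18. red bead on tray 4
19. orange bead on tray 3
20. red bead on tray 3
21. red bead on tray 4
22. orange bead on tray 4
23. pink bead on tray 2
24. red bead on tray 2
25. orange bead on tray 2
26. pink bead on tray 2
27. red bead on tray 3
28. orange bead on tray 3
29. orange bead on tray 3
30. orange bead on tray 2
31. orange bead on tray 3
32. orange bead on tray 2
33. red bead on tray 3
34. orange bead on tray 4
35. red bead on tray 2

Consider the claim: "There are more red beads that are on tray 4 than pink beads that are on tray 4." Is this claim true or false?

True

There are 3 red beads on tray 4.
There are 2 pink beads on tray 4.
The claim requires 3 > 2, which holds.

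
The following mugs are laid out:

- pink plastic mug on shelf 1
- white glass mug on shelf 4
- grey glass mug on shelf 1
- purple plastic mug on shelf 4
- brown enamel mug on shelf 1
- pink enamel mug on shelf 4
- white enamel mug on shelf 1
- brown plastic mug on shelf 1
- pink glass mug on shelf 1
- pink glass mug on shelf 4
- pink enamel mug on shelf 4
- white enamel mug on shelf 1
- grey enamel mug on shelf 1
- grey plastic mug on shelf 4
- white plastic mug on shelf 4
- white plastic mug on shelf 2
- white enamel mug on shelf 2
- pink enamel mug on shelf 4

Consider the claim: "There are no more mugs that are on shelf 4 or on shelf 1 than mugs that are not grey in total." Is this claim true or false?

False

|mugs on shelf 4 or on shelf 1| = 16.
|mugs that are not grey| = 15.
The claim requires 16 ≤ 15, which does not hold.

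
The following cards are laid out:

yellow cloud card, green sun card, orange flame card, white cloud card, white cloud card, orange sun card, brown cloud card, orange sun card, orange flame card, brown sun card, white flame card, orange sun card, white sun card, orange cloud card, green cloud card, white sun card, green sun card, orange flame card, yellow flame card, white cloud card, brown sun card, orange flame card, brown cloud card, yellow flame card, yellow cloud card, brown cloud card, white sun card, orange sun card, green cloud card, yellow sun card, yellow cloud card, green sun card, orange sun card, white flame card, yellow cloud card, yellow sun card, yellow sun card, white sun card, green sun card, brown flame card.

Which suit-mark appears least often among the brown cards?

Counts by suit-mark (restricted to brown cards): cloud 3, sun 2, flame 1.
The minimum is 1, held uniquely by flame.

flame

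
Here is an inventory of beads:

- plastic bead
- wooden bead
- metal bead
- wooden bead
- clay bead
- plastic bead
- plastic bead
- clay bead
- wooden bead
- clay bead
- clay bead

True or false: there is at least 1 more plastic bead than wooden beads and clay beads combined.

False

There are 3 plastic beads.
wooden beads: 3; clay beads: 4; combined: 3 + 4 = 7.
The claim requires 3 − 7 = -4 ≥ 1, which does not hold.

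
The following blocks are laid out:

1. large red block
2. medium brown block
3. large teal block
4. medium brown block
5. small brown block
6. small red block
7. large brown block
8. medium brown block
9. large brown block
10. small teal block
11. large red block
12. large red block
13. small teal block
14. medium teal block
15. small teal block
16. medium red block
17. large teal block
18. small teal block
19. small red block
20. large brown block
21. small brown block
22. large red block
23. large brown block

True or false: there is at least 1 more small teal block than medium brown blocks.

small teal blocks: 4.
medium brown blocks: 3.
The claim requires 4 − 3 = 1 ≥ 1, which holds.

True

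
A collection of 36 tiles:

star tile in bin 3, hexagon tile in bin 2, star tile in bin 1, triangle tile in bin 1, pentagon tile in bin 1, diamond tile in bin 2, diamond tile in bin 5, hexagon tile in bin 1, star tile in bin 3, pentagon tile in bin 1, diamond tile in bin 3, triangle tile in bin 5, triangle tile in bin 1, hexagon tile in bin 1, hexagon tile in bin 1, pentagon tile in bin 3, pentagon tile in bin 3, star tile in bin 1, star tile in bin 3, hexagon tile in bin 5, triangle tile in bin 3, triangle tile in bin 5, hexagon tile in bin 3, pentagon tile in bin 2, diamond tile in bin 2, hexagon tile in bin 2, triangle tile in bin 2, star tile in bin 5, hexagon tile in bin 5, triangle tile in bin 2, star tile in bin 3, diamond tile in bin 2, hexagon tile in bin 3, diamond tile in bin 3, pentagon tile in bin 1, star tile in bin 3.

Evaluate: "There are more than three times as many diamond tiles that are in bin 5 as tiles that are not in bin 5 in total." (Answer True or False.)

|diamond tiles in bin 5| = 1.
|tiles that are not in bin 5| = 30.
The claim requires 1 > 3 × 30 = 90, which does not hold.

False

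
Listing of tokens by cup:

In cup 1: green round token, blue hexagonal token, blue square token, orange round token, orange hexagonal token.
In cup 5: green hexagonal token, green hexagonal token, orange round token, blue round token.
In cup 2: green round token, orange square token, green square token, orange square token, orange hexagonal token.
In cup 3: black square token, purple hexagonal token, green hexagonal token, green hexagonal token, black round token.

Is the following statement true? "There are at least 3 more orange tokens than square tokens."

False

orange tokens: 6.
square tokens: 5.
The claim requires 6 − 5 = 1 ≥ 3, which does not hold.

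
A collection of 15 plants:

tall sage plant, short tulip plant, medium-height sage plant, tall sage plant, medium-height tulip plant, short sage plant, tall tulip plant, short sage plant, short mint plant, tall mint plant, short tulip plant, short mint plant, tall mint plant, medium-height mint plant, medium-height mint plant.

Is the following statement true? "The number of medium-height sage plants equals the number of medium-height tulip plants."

|medium-height sage plants| = 1.
|medium-height tulip plants| = 1.
The claim requires 1 = 1, which holds.

True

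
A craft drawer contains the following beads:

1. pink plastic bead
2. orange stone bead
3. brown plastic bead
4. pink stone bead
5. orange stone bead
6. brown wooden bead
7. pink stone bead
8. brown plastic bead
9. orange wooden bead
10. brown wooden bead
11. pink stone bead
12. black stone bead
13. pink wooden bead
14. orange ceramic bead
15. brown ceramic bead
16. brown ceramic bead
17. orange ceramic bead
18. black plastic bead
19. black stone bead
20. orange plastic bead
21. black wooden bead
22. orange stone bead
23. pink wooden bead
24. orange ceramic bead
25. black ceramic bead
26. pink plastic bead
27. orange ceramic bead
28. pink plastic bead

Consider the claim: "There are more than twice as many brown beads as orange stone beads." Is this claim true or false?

|brown beads| = 6.
|orange stone beads| = 3.
The claim requires 6 > 2 × 3 = 6, which does not hold.

False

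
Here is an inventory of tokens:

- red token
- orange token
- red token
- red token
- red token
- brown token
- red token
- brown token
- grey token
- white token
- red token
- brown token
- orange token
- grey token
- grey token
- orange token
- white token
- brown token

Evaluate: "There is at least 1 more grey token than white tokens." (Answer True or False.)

There are 3 grey tokens.
There are 2 white tokens.
The claim requires 3 − 2 = 1 ≥ 1, which holds.

True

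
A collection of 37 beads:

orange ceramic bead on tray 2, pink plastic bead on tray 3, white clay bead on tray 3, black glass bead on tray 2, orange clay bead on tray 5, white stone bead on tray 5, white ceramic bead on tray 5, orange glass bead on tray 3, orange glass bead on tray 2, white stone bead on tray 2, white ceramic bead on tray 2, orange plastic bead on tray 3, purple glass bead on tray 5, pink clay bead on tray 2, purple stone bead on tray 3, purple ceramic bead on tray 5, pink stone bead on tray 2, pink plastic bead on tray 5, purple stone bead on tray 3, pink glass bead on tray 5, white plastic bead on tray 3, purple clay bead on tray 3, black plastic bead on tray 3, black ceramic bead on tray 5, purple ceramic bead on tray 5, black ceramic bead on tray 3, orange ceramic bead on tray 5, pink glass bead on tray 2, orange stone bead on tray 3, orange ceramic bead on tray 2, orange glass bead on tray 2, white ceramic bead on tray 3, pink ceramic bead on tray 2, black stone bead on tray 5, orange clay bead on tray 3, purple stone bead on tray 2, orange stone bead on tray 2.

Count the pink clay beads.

1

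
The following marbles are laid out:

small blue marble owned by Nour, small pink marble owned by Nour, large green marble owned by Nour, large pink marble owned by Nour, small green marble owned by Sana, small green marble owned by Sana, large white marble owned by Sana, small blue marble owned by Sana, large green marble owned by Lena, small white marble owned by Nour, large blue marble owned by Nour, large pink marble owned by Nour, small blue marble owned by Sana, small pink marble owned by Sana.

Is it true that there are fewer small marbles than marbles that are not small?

small marbles: 8.
marbles that are not small: 6.
The claim requires 8 < 6, which does not hold.

False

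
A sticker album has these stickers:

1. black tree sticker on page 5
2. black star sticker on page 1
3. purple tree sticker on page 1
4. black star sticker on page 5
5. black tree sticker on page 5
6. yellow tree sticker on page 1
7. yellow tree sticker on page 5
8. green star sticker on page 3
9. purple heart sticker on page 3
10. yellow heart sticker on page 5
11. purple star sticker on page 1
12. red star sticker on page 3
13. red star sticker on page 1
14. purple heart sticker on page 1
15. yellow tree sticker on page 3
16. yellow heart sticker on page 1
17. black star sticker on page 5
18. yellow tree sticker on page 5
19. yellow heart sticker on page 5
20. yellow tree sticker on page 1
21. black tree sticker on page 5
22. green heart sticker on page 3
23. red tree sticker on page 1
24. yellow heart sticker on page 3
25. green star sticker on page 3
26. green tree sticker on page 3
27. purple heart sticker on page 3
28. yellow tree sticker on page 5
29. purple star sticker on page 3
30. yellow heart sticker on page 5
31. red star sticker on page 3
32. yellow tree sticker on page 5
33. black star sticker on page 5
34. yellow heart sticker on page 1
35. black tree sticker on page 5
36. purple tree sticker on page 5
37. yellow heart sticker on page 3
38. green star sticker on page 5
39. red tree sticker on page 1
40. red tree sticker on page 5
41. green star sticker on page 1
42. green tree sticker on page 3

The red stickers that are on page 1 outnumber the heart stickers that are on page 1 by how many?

red stickers on page 1: 3.
heart stickers on page 1: 3.
3 − 3 = 0.

0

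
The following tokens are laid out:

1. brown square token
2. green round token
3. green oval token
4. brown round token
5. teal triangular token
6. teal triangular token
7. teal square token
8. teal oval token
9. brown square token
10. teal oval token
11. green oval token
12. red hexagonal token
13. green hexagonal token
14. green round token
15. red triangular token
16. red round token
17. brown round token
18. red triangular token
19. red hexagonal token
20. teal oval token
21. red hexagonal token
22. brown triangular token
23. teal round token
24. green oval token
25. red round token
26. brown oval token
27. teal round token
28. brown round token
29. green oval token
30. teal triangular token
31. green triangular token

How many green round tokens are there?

2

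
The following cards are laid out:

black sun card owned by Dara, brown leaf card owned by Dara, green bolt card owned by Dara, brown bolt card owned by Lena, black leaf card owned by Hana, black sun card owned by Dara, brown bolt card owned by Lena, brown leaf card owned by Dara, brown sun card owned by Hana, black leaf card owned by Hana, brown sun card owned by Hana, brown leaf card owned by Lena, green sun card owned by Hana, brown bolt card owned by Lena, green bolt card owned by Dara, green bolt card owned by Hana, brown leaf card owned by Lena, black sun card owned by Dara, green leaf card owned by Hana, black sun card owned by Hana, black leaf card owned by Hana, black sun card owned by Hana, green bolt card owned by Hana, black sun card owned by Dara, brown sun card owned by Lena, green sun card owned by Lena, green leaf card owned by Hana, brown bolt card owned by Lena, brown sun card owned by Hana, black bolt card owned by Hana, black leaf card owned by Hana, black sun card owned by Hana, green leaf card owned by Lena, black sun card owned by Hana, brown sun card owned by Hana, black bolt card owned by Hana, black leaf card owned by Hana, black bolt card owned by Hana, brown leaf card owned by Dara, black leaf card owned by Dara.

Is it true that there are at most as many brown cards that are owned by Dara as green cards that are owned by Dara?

False

|brown cards owned by Dara| = 3.
|green cards owned by Dara| = 2.
The claim requires 3 ≤ 2, which does not hold.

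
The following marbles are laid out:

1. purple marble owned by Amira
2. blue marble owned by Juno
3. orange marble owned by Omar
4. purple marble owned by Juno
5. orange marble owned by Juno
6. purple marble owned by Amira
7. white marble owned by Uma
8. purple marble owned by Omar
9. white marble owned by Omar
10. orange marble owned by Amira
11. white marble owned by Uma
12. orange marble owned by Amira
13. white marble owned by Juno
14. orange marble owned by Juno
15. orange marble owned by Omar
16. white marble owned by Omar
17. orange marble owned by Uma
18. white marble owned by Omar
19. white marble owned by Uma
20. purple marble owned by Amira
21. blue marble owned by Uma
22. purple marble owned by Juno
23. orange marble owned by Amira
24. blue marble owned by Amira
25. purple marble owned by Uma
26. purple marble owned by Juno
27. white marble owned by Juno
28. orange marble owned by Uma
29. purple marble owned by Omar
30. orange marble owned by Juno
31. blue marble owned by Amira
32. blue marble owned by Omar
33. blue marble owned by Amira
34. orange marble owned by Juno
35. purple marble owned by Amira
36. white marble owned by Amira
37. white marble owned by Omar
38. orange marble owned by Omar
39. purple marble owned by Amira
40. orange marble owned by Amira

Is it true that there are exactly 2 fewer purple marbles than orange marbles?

True

purple marbles: 11.
orange marbles: 13.
The claim requires 13 − 11 (= 2) to equal 2, which holds.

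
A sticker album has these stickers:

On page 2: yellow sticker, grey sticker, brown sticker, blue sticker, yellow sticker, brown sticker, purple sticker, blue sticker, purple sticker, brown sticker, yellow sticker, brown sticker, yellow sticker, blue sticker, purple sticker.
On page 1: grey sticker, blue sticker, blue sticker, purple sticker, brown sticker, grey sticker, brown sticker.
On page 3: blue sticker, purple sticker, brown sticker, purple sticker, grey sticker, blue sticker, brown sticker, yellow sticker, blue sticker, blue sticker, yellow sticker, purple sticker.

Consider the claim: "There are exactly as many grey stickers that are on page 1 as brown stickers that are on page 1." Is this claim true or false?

grey stickers on page 1: 2.
brown stickers on page 1: 2.
The claim requires 2 = 2, which holds.

True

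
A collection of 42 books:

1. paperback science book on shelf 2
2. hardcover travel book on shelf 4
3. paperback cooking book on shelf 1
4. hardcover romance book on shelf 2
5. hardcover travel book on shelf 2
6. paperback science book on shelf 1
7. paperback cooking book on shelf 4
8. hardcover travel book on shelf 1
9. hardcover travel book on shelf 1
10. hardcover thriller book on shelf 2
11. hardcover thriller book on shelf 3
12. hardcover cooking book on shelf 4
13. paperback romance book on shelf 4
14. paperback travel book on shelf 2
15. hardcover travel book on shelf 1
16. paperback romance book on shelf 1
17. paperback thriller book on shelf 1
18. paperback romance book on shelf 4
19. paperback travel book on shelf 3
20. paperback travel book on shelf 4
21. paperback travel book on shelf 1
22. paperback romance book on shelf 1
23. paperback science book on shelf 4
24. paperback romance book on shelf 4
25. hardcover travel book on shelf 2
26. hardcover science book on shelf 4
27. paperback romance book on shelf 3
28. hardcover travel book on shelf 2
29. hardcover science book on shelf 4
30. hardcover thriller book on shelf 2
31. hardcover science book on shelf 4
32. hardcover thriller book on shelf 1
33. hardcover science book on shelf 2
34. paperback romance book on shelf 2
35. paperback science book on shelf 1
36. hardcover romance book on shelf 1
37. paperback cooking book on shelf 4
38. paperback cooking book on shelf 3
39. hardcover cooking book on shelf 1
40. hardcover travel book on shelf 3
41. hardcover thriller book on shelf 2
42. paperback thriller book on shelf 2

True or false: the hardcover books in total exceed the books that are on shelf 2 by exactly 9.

hardcover books: 21.
books on shelf 2: 12.
The claim requires 21 − 12 (= 9) to equal 9, which holds.

True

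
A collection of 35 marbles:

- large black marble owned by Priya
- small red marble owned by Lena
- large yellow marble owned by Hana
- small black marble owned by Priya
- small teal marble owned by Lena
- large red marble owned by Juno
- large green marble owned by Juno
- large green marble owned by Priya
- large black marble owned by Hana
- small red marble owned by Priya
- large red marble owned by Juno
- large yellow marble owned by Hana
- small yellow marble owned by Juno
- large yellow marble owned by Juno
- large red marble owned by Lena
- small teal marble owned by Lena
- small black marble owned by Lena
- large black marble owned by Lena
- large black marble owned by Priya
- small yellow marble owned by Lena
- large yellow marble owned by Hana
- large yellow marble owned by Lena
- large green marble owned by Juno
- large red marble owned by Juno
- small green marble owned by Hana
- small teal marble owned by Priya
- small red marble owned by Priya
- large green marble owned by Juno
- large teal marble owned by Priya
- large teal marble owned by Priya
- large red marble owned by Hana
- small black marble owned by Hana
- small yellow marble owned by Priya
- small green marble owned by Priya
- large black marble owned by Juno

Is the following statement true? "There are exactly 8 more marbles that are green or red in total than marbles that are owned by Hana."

False

|marbles that are green or red| = 14.
|marbles owned by Hana| = 7.
The claim requires 14 − 7 (= 7) to equal 8, which does not hold.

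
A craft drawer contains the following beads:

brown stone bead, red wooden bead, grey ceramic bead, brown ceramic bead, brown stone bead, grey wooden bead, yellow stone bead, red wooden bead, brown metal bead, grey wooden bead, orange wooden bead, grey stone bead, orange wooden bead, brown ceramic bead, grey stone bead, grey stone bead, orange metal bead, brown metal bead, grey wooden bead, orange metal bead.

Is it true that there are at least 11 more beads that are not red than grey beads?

True

There are 18 beads that are not red.
There are 7 grey beads.
The claim requires 18 − 7 = 11 ≥ 11, which holds.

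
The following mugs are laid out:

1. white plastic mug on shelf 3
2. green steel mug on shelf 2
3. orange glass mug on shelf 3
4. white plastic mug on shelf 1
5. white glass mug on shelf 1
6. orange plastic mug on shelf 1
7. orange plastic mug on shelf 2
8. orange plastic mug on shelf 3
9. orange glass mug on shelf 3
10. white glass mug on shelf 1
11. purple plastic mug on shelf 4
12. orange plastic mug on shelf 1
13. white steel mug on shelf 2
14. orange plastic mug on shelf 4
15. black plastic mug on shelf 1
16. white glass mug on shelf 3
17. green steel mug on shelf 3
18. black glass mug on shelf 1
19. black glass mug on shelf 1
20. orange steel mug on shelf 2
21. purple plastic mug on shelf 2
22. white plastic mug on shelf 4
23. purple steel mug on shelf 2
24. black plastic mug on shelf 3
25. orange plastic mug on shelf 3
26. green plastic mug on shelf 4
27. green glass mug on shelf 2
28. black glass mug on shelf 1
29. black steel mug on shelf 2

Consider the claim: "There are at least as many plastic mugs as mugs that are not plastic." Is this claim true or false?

False

plastic mugs: 14.
mugs that are not plastic: 15.
The claim requires 14 ≥ 15, which does not hold.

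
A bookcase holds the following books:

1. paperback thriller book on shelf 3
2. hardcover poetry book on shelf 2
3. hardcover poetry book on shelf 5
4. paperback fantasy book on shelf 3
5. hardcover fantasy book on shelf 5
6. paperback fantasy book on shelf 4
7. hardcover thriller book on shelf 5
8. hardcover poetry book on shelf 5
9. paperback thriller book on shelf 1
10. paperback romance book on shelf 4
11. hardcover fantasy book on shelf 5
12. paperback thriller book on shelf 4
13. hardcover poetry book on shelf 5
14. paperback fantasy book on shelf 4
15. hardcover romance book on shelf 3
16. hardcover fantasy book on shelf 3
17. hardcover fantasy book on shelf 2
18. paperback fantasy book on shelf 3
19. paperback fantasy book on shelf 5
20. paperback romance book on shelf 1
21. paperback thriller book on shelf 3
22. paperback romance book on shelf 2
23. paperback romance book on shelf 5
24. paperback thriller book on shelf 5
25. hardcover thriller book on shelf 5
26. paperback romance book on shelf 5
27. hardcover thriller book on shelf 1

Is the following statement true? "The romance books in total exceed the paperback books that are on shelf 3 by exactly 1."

There are 6 romance books.
There are 4 paperback books on shelf 3.
The claim requires 6 − 4 (= 2) to equal 1, which does not hold.

False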